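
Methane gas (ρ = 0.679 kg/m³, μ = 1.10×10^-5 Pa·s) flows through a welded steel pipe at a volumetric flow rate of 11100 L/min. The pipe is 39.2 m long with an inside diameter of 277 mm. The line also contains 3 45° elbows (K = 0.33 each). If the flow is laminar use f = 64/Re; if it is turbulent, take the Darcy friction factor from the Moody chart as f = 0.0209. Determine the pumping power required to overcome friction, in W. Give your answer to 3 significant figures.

P ≈ 2.34 W

Q = 11100 L/min = 11100/60000 = 0.185 m³/s.
Cross-sectional area A = πD²/4 = π(0.277)²/4 = 0.06026 m²; mean velocity V = Q/A = 0.185/0.06026 = 3.07 m/s.
Reynolds number Re = ρVD/μ = 0.679 · 3.07 · 0.277 / 1.1e-05 = 5.249e+04.
Re > 4000 → turbulent; use the Moody-chart value f = 0.0209.
Total minor-loss coefficient ΣK = 3·0.33 = 0.99.
ΔP = [f·L/D + ΣK]·(ρV²/2) = [0.0209·39.2/0.277 + 0.99]·(0.679·3.07²/2) = [2.958 + 0.99]·3.2 = 12.63 Pa.
Pumping power P = QΔP = 0.185·12.63 = 2.337 W = 2.34 W.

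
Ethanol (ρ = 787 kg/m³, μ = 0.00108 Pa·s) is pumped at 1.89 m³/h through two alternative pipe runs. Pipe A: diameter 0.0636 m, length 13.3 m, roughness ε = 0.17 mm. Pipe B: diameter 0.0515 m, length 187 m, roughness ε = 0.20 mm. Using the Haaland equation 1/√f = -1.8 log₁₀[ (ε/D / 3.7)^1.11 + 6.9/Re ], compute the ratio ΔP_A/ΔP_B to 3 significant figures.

Pipe A: V = Q/A = 0.000525/0.003177 = 0.1653 m/s; Re = 7659; ε/D = 0.00267; Haaland → f = 0.03642; ΔP_A = f(L/D)(ρV²/2) = 81.84 Pa.
Pipe B: V = Q/A = 0.000525/0.002083 = 0.252 m/s; Re = 9458; ε/D = 0.00388; Haaland → f = 0.03638; ΔP_B = f(L/D)(ρV²/2) = 3302 Pa.
ΔP_A/ΔP_B = 81.84/3302 = 0.0248.

ΔP_A/ΔP_B ≈ 0.0248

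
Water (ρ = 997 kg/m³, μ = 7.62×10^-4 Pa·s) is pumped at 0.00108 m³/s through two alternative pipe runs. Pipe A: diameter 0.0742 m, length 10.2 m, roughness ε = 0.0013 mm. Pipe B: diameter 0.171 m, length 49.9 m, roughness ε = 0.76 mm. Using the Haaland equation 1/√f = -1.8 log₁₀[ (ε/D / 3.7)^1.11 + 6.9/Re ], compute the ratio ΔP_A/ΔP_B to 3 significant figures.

ΔP_A/ΔP_B ≈ 8.96

Pipe A: V = Q/A = 0.00108/0.004324 = 0.2498 m/s; Re = 2.425e+04; ε/D = 1.75e-05; Haaland → f = 0.02457; ΔP_A = f(L/D)(ρV²/2) = 105 Pa.
Pipe B: V = Q/A = 0.00108/0.02297 = 0.04703 m/s; Re = 1.052e+04; ε/D = 0.00444; Haaland → f = 0.03644; ΔP_B = f(L/D)(ρV²/2) = 11.72 Pa.
ΔP_A/ΔP_B = 105/11.72 = 8.96.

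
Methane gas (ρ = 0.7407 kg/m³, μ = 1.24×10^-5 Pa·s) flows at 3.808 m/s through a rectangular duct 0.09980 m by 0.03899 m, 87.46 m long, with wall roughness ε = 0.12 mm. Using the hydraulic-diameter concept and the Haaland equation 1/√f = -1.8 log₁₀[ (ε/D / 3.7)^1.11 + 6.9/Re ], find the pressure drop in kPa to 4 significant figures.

Hydraulic diameter D_h = 4A/P = 4·(0.0998·0.03899)/(2·(0.0998+0.03899)) = 0.01556/0.2776 = 0.05607 m.
Re = ρVD_h/μ = 0.7407·3.808·0.05607/1.24e-05 = 1.275e+04.
ε/D_h = 0.00012/0.05607 = 0.00214; Haaland gives 1/√f = -1.8 log₁₀[0.000255+0.000541] = 5.579, so f = 0.03213.
ΔP = f(L/D_h)(ρV²/2) = 0.03213·87.46/0.05607·5.37 = 269.2 Pa.
ΔP = 0.2692 kPa.

ΔP ≈ 0.2692 kPa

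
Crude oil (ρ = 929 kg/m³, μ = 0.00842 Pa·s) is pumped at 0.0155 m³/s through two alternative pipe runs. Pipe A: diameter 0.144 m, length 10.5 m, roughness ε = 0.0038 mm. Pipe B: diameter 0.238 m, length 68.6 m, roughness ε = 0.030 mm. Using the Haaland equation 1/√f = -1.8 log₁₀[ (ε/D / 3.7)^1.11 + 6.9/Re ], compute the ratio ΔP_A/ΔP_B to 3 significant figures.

ΔP_A/ΔP_B ≈ 1.64

Pipe A: V = Q/A = 0.0155/0.01629 = 0.9517 m/s; Re = 1.512e+04; ε/D = 2.64e-05; Haaland → f = 0.02769; ΔP_A = f(L/D)(ρV²/2) = 849.4 Pa.
Pipe B: V = Q/A = 0.0155/0.04449 = 0.3484 m/s; Re = 9149; ε/D = 0.000126; Haaland → f = 0.03178; ΔP_B = f(L/D)(ρV²/2) = 516.5 Pa.
ΔP_A/ΔP_B = 849.4/516.5 = 1.64.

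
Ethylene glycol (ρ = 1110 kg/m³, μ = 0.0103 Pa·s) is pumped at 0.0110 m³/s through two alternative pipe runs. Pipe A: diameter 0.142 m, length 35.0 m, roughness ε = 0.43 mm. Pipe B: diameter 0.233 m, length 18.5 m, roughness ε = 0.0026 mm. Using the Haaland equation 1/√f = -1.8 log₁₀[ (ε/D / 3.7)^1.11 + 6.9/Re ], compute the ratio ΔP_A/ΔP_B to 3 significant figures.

Pipe A: V = Q/A = 0.011/0.01584 = 0.6946 m/s; Re = 1.063e+04; ε/D = 0.00303; Haaland → f = 0.03453; ΔP_A = f(L/D)(ρV²/2) = 2279 Pa.
Pipe B: V = Q/A = 0.011/0.04264 = 0.258 m/s; Re = 6478; ε/D = 1.12e-05; Haaland → f = 0.03494; ΔP_B = f(L/D)(ρV²/2) = 102.5 Pa.
ΔP_A/ΔP_B = 2279/102.5 = 22.2.

ΔP_A/ΔP_B ≈ 22.2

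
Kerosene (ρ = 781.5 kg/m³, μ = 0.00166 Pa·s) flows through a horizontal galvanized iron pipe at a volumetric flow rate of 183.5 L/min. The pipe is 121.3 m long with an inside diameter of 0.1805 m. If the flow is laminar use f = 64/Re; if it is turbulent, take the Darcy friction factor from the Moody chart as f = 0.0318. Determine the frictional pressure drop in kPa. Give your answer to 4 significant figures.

ΔP ≈ 0.1193 kPa

Q = 183.5 L/min = 183.5/60000 = 0.003058 m³/s.
Cross-sectional area A = πD²/4 = π(0.1805)²/4 = 0.02559 m²; mean velocity V = Q/A = 0.003058/0.02559 = 0.1195 m/s.
Reynolds number Re = ρVD/μ = 781.5 · 0.1195 · 0.1805 / 0.00166 = 1.016e+04.
Re > 4000 → turbulent; use the Moody-chart value f = 0.0318.
Darcy-Weisbach: ΔP = f(L/D)(ρV²/2) = 0.0318·(121.3/0.1805)·(781.5·0.1195²/2) = 0.0318·672·5.582 = 119.3 Pa.
ΔP = 119.3 Pa = 0.1193 kPa.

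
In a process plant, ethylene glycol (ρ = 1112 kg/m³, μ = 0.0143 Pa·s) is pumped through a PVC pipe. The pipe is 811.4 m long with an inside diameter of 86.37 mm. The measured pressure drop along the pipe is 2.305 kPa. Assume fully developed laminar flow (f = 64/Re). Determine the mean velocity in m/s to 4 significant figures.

V ≈ 0.04631 m/s

For laminar flow, f = 64/Re with Re = ρVD/μ, so Darcy-Weisbach reduces to ΔP = 32μLV/D². Solving for V: V = ΔP·D²/(32μL) = 2305·(0.08637)²/(32·0.0143·811.4) = 0.04631 m/s.
Check: Re = ρVD/μ = 1112·0.04631·0.08637/0.0143 = 311 < 2300, so the laminar assumption holds.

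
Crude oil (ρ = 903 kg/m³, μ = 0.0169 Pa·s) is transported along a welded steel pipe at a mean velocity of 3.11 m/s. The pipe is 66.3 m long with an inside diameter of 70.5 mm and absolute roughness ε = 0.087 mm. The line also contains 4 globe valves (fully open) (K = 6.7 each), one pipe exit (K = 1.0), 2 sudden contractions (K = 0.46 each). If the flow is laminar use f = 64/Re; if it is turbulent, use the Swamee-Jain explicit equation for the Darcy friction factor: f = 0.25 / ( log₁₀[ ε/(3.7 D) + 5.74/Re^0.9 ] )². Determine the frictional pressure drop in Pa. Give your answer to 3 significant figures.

Reynolds number Re = ρVD/μ = 903 · 3.11 · 0.0705 / 0.0169 = 1.172e+04.
Re > 4000 → turbulent. Relative roughness ε/D = 8.7e-05/0.0705 = 0.00123. Swamee-Jain: f = 0.25/(log₁₀[0.00123/3.7 + 5.74/1.172e+04^0.9])² = 0.25/(log₁₀[0.000334 + 0.00125])² = 0.25/(-2.8)² = 0.03188.
Total minor-loss coefficient ΣK = 4·6.7 + 1·1 + 2·0.46 = 28.7.
ΔP = [f·L/D + ΣK]·(ρV²/2) = [0.03188·66.3/0.0705 + 28.7]·(903·3.11²/2) = [29.98 + 28.7]·4367 = 2.563e+05 Pa.

ΔP ≈ 256000 Pa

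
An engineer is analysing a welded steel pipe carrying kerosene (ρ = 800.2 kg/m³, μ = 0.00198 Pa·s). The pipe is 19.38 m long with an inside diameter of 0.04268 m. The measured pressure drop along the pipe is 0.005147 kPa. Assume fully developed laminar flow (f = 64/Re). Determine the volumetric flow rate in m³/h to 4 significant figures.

Q ≈ 0.03933 m³/h

For laminar flow, f = 64/Re with Re = ρVD/μ, so Darcy-Weisbach reduces to ΔP = 32μLV/D². Solving for V: V = ΔP·D²/(32μL) = 5.147·(0.04268)²/(32·0.00198·19.38) = 0.007635 m/s.
Check: Re = ρVD/μ = 800.2·0.007635·0.04268/0.00198 = 131.7 < 2300, so the laminar assumption holds.
Q = V·A = 0.007635·(π/4·0.04268²) = 1.092e-05 m³/s = 0.03933 m³/h.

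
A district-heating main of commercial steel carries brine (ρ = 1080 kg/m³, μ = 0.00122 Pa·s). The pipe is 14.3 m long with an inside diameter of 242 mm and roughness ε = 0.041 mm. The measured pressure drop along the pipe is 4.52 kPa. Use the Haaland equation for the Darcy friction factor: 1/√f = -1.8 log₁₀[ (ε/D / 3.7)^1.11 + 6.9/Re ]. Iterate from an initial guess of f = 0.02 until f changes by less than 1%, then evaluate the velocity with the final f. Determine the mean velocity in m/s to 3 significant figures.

Rearranging Darcy-Weisbach: V = √(2·ΔP·D/(f·L·ρ)). With ε/D = 4.1e-05/0.242 = 0.000169, iterate starting from f = 0.02:
  f = 0.02 → V = √(2·4520·0.242/(0.02·14.3·1080)) = 2.661 m/s; Re = ρVD/μ = 5.701e+05; f → 0.01482
  f = 0.01482 → V = 3.091 m/s; Re = 6.622e+05; f → 0.01465
  f = 0.01465 → V = 3.11 m/s; Re = 6.662e+05; f → 0.01464
Converged (Δf/f < 1%). With the final f = 0.01464: V = √(2·4520·0.242/(0.01464·14.3·1080)) = 3.111 m/s.

V ≈ 3.11 m/s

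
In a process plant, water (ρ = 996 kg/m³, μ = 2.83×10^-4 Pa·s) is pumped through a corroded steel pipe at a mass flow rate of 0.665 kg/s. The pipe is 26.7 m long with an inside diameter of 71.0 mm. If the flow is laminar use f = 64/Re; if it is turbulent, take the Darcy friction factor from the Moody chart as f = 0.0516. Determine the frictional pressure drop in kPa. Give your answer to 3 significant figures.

A = πD²/4 = π(0.071)²/4 = 0.003959 m²; mean velocity V = ṁ/(ρA) = 0.665/(996 · 0.003959) = 0.1686 m/s.
Reynolds number Re = ρVD/μ = 996 · 0.1686 · 0.071 / 0.000283 = 4.214e+04.
Re > 4000 → turbulent; use the Moody-chart value f = 0.0516.
Darcy-Weisbach: ΔP = f(L/D)(ρV²/2) = 0.0516·(26.7/0.071)·(996·0.1686²/2) = 0.0516·376.1·14.16 = 274.8 Pa.
ΔP = 274.8 Pa = 0.275 kPa.

ΔP ≈ 0.275 kPa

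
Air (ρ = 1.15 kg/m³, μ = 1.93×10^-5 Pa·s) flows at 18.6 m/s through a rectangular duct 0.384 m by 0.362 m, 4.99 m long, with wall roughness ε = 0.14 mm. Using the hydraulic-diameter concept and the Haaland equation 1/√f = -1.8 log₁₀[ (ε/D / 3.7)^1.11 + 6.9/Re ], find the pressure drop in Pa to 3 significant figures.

Hydraulic diameter D_h = 4A/P = 4·(0.384·0.362)/(2·(0.384+0.362)) = 0.556/1.492 = 0.3727 m.
Re = ρVD_h/μ = 1.15·18.6·0.3727/1.93e-05 = 4.13e+05.
ε/D_h = 0.00014/0.3727 = 0.000376; Haaland gives 1/√f = -1.8 log₁₀[3.69e-05+1.67e-05] = 7.687, so f = 0.01692.
ΔP = f(L/D_h)(ρV²/2) = 0.01692·4.99/0.3727·198.9 = 45.08 Pa.

ΔP ≈ 45.1 Pa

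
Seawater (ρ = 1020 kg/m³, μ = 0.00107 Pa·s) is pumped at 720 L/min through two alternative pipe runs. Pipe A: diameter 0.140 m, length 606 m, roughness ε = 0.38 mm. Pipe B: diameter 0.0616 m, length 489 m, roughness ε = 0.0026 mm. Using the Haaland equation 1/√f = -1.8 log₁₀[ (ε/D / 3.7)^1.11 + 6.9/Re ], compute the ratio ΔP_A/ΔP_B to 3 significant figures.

Pipe A: V = Q/A = 0.012/0.01539 = 0.7795 m/s; Re = 1.04e+05; ε/D = 0.00271; Haaland → f = 0.0267; ΔP_A = f(L/D)(ρV²/2) = 3.581e+04 Pa.
Pipe B: V = Q/A = 0.012/0.00298 = 4.027 m/s; Re = 2.364e+05; ε/D = 4.22e-05; Haaland → f = 0.01532; ΔP_B = f(L/D)(ρV²/2) = 1.005e+06 Pa.
ΔP_A/ΔP_B = 3.581e+04/1.005e+06 = 0.0356.

ΔP_A/ΔP_B ≈ 0.0356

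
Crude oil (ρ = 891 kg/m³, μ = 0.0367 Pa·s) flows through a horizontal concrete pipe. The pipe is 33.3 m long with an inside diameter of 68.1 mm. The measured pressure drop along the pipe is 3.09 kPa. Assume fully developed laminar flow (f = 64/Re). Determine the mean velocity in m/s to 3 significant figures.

For laminar flow, f = 64/Re with Re = ρVD/μ, so Darcy-Weisbach reduces to ΔP = 32μLV/D². Solving for V: V = ΔP·D²/(32μL) = 3090·(0.0681)²/(32·0.0367·33.3) = 0.3664 m/s.
Check: Re = ρVD/μ = 891·0.3664·0.0681/0.0367 = 605.8 < 2300, so the laminar assumption holds.

V ≈ 0.366 m/s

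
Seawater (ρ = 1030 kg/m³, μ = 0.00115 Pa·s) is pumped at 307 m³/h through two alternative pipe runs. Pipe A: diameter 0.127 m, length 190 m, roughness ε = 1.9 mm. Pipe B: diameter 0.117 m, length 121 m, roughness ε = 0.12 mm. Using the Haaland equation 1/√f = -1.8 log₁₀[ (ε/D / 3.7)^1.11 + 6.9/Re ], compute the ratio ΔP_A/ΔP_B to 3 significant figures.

ΔP_A/ΔP_B ≈ 2.27

Pipe A: V = Q/A = 0.08528/0.01267 = 6.732 m/s; Re = 7.657e+05; ε/D = 0.015; Haaland → f = 0.04379; ΔP_A = f(L/D)(ρV²/2) = 1.529e+06 Pa.
Pipe B: V = Q/A = 0.08528/0.01075 = 7.932 m/s; Re = 8.312e+05; ε/D = 0.00103; Haaland → f = 0.02011; ΔP_B = f(L/D)(ρV²/2) = 6.739e+05 Pa.
ΔP_A/ΔP_B = 1.529e+06/6.739e+05 = 2.27.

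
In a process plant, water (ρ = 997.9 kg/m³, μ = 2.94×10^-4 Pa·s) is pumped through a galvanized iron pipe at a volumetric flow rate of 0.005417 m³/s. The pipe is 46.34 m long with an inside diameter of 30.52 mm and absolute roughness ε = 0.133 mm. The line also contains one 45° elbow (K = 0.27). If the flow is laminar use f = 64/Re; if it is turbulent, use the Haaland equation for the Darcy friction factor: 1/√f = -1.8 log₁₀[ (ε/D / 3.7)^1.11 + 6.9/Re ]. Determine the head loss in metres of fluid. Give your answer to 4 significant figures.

Cross-sectional area A = πD²/4 = π(0.03052)²/4 = 0.0007316 m²; mean velocity V = Q/A = 0.005417/0.0007316 = 7.405 m/s.
Reynolds number Re = ρVD/μ = 997.9 · 7.405 · 0.03052 / 0.000294 = 7.671e+05.
Re > 4000 → turbulent. Relative roughness ε/D = 0.000133/0.03052 = 0.00436. Haaland: 1/√f = -1.8 log₁₀[(0.00436/3.7)^1.11 + 6.9/7.671e+05] = -1.8 log₁₀[0.000561 + 9e-06] = 5.84, so f = 0.02932.
Total minor-loss coefficient ΣK = 1·0.27 = 0.27.
ΔP = [f·L/D + ΣK]·(ρV²/2) = [0.02932·46.34/0.03052 + 0.27]·(997.9·7.405²/2) = [44.53 + 0.27]·2.736e+04 = 1.225e+06 Pa.
Head loss h_f = ΔP/(ρg) = 1.225e+06/(997.9·9.81) = 125.2 m.

h_f ≈ 125.2 m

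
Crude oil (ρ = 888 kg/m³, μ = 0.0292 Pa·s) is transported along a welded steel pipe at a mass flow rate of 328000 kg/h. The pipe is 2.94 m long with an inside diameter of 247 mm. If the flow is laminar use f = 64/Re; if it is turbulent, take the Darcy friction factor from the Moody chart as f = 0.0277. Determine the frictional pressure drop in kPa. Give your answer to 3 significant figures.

ΔP ≈ 0.671 kPa

ṁ = 328000 kg/h = 328000/3600 = 91.11 kg/s.
A = πD²/4 = π(0.247)²/4 = 0.04792 m²; mean velocity V = ṁ/(ρA) = 91.11/(888 · 0.04792) = 2.141 m/s.
Reynolds number Re = ρVD/μ = 888 · 2.141 · 0.247 / 0.0292 = 1.608e+04.
Re > 4000 → turbulent; use the Moody-chart value f = 0.0277.
Darcy-Weisbach: ΔP = f(L/D)(ρV²/2) = 0.0277·(2.94/0.247)·(888·2.141²/2) = 0.0277·11.9·2036 = 671.2 Pa.
ΔP = 671.2 Pa = 0.671 kPa.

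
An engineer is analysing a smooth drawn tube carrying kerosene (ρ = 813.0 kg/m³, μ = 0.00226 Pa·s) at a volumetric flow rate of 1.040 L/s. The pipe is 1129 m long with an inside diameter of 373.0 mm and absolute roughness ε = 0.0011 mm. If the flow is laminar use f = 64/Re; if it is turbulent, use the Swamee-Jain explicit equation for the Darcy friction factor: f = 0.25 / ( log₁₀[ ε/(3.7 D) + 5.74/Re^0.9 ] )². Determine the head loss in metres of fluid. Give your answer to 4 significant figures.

Q = 1.040 L/s = 1.040/1000 = 0.00104 m³/s.
Cross-sectional area A = πD²/4 = π(0.373)²/4 = 0.1093 m²; mean velocity V = Q/A = 0.00104/0.1093 = 0.009518 m/s.
Reynolds number Re = ρVD/μ = 813 · 0.009518 · 0.373 / 0.00226 = 1277.
Re < 2300 → laminar flow, so f = 64/Re = 64/1277 = 0.05011 (the turbulent correlation is not needed).
Darcy-Weisbach: ΔP = f(L/D)(ρV²/2) = 0.05011·(1129/0.373)·(813·0.009518²/2) = 0.05011·3027·0.03682 = 5.585 Pa.
Head loss h_f = ΔP/(ρg) = 5.585/(813·9.81) = 7.003×10^-4 m.

h_f ≈ 7.003×10^-4 m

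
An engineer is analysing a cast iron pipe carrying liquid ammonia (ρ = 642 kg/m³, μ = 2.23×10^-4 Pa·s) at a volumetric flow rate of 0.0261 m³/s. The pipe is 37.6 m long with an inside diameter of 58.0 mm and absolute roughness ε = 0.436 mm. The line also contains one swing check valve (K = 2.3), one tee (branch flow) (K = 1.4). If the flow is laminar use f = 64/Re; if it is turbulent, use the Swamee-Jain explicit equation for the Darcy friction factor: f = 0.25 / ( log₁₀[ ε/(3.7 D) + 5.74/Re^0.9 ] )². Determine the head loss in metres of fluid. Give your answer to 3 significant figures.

Cross-sectional area A = πD²/4 = π(0.058)²/4 = 0.002642 m²; mean velocity V = Q/A = 0.0261/0.002642 = 9.879 m/s.
Reynolds number Re = ρVD/μ = 642 · 9.879 · 0.058 / 0.000223 = 1.65e+06.
Re > 4000 → turbulent. Relative roughness ε/D = 0.000436/0.058 = 0.00752. Swamee-Jain: f = 0.25/(log₁₀[0.00752/3.7 + 5.74/1.65e+06^0.9])² = 0.25/(log₁₀[0.00203 + 1.46e-05])² = 0.25/(-2.689)² = 0.03457.
Total minor-loss coefficient ΣK = 1·2.3 + 1·1.4 = 3.7.
ΔP = [f·L/D + ΣK]·(ρV²/2) = [0.03457·37.6/0.058 + 3.7]·(642·9.879²/2) = [22.41 + 3.7]·3.133e+04 = 8.18e+05 Pa.
Head loss h_f = ΔP/(ρg) = 8.18e+05/(642·9.81) = 130 m.

h_f ≈ 130 m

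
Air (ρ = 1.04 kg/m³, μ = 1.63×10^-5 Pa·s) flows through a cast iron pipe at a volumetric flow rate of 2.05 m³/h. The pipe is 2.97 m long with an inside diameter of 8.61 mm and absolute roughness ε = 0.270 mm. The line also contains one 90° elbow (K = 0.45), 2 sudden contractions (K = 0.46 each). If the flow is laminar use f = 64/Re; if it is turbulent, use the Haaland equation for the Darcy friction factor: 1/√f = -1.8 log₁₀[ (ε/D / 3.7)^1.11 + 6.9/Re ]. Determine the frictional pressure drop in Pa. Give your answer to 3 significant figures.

ΔP ≈ 1160 Pa

Q = 2.05 m³/h = 2.05/3600 = 0.0005694 m³/s.
Cross-sectional area A = πD²/4 = π(0.00861)²/4 = 5.822e-05 m²; mean velocity V = Q/A = 0.0005694/5.822e-05 = 9.78 m/s.
Reynolds number Re = ρVD/μ = 1.04 · 9.78 · 0.00861 / 1.63e-05 = 5373.
Re > 4000 → turbulent. Relative roughness ε/D = 0.00027/0.00861 = 0.0314. Haaland: 1/√f = -1.8 log₁₀[(0.0314/3.7)^1.11 + 6.9/5373] = -1.8 log₁₀[0.00501 + 0.00128] = 3.961, so f = 0.06373.
Total minor-loss coefficient ΣK = 1·0.45 + 2·0.46 = 1.37.
ΔP = [f·L/D + ΣK]·(ρV²/2) = [0.06373·2.97/0.00861 + 1.37]·(1.04·9.78²/2) = [21.98 + 1.37]·49.74 = 1162 Pa.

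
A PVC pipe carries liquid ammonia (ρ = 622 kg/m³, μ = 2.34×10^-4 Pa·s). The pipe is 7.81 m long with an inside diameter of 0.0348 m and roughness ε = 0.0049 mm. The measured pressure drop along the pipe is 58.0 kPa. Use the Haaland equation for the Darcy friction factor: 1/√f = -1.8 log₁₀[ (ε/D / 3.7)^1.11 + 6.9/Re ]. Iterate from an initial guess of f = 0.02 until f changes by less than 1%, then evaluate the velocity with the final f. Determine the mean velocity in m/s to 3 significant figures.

V ≈ 7.64 m/s

Rearranging Darcy-Weisbach: V = √(2·ΔP·D/(f·L·ρ)). With ε/D = 4.9e-06/0.0348 = 0.000141, iterate starting from f = 0.02:
  f = 0.02 → V = √(2·5.8e+04·0.0348/(0.02·7.81·622)) = 6.446 m/s; Re = ρVD/μ = 5.963e+05; f → 0.01446
  f = 0.01446 → V = 7.581 m/s; Re = 7.012e+05; f → 0.01426
  f = 0.01426 → V = 7.634 m/s; Re = 7.062e+05; f → 0.01425
Converged (Δf/f < 1%). With the final f = 0.01425: V = √(2·5.8e+04·0.0348/(0.01425·7.81·622)) = 7.636 m/s.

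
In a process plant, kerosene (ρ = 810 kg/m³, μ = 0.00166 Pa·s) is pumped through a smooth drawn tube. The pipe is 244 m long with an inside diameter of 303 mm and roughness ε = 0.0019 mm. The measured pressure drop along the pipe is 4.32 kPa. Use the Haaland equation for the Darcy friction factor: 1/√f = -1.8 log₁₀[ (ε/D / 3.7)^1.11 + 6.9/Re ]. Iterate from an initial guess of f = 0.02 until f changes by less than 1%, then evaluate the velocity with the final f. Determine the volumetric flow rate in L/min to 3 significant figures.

Q ≈ 3830 L/min

Rearranging Darcy-Weisbach: V = √(2·ΔP·D/(f·L·ρ)). With ε/D = 1.9e-06/0.303 = 6.27e-06, iterate starting from f = 0.02:
  f = 0.02 → V = √(2·4320·0.303/(0.02·244·810)) = 0.8138 m/s; Re = ρVD/μ = 1.203e+05; f → 0.01718
  f = 0.01718 → V = 0.8781 m/s; Re = 1.298e+05; f → 0.01692
  f = 0.01692 → V = 0.8849 m/s; Re = 1.308e+05; f → 0.01689
Converged (Δf/f < 1%). With the final f = 0.01689: V = √(2·4320·0.303/(0.01689·244·810)) = 0.8855 m/s.
Q = V·A = 0.8855·(π/4·0.303²) = 0.06385 m³/s = 3830 L/min.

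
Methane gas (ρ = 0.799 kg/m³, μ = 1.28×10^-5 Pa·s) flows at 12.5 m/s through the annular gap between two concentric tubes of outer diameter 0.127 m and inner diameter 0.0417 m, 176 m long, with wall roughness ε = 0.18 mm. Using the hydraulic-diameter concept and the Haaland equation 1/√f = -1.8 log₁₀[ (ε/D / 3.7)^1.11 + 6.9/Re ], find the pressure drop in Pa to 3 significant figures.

ΔP ≈ 3340 Pa

Hydraulic diameter D_h = 4A/P = D_o - D_i = 0.127 - 0.0417 = 0.0853 m.
Re = ρVD_h/μ = 0.799·12.5·0.0853/1.28e-05 = 6.656e+04.
ε/D_h = 0.00018/0.0853 = 0.00211; Haaland gives 1/√f = -1.8 log₁₀[0.000251+0.000104] = 6.211, so f = 0.02592.
ΔP = f(L/D_h)(ρV²/2) = 0.02592·176/0.0853·62.42 = 3339 Pa.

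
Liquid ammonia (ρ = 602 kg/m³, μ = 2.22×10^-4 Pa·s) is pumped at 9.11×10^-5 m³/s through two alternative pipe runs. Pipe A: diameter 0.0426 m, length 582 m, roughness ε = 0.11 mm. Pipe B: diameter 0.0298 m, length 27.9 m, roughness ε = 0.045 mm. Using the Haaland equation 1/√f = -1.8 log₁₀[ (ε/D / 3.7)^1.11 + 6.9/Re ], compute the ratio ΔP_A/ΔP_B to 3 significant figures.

Pipe A: V = Q/A = 9.11e-05/0.001425 = 0.06392 m/s; Re = 7384; ε/D = 0.00258; Haaland → f = 0.03661; ΔP_A = f(L/D)(ρV²/2) = 615 Pa.
Pipe B: V = Q/A = 9.11e-05/0.0006975 = 0.1306 m/s; Re = 1.055e+04; ε/D = 0.00151; Haaland → f = 0.03248; ΔP_B = f(L/D)(ρV²/2) = 156.2 Pa.
ΔP_A/ΔP_B = 615/156.2 = 3.94.

ΔP_A/ΔP_B ≈ 3.94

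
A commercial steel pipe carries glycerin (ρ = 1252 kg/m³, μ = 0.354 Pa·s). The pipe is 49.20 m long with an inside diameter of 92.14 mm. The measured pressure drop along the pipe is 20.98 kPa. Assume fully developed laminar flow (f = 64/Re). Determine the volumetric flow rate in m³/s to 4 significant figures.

Q ≈ 0.002131 m³/s

For laminar flow, f = 64/Re with Re = ρVD/μ, so Darcy-Weisbach reduces to ΔP = 32μLV/D². Solving for V: V = ΔP·D²/(32μL) = 2.098e+04·(0.09214)²/(32·0.354·49.2) = 0.3196 m/s.
Check: Re = ρVD/μ = 1252·0.3196·0.09214/0.354 = 104.1 < 2300, so the laminar assumption holds.
Q = V·A = 0.3196·(π/4·0.09214²) = 0.002131 m³/s = 0.002131 m³/s.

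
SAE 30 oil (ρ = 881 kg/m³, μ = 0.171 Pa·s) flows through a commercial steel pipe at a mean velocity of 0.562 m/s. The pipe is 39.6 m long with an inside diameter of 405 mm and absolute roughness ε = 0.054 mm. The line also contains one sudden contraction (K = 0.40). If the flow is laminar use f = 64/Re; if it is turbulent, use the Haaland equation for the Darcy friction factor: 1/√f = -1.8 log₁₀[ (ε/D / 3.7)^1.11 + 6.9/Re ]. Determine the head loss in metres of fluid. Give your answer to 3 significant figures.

h_f ≈ 0.0923 m

Reynolds number Re = ρVD/μ = 881 · 0.562 · 0.405 / 0.171 = 1173.
Re < 2300 → laminar flow, so f = 64/Re = 64/1173 = 0.05458 (the turbulent correlation is not needed).
Total minor-loss coefficient ΣK = 1·0.4 = 0.4.
ΔP = [f·L/D + ΣK]·(ρV²/2) = [0.05458·39.6/0.405 + 0.4]·(881·0.562²/2) = [5.336 + 0.4]·139.1 = 798.1 Pa.
Head loss h_f = ΔP/(ρg) = 798.1/(881·9.81) = 0.0923 m.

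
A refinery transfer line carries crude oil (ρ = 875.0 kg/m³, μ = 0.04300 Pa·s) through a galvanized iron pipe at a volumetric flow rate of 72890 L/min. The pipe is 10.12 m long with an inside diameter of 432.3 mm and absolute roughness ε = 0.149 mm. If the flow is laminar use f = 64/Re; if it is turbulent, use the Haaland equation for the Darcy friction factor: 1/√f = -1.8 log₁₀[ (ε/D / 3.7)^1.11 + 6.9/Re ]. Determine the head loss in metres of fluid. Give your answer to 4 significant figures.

Q = 72890 L/min = 72890/60000 = 1.215 m³/s.
Cross-sectional area A = πD²/4 = π(0.4323)²/4 = 0.1468 m²; mean velocity V = Q/A = 1.215/0.1468 = 8.277 m/s.
Reynolds number Re = ρVD/μ = 875 · 8.277 · 0.4323 / 0.043 = 7.281e+04.
Re > 4000 → turbulent. Relative roughness ε/D = 0.000149/0.4323 = 0.000345. Haaland: 1/√f = -1.8 log₁₀[(0.000345/3.7)^1.11 + 6.9/7.281e+04] = -1.8 log₁₀[3.36e-05 + 9.48e-05] = 7.005, so f = 0.02038.
Darcy-Weisbach: ΔP = f(L/D)(ρV²/2) = 0.02038·(10.12/0.4323)·(875·8.277²/2) = 0.02038·23.41·2.997e+04 = 1.43e+04 Pa.
Head loss h_f = ΔP/(ρg) = 1.43e+04/(875·9.81) = 1.666 m.

h_f ≈ 1.666 m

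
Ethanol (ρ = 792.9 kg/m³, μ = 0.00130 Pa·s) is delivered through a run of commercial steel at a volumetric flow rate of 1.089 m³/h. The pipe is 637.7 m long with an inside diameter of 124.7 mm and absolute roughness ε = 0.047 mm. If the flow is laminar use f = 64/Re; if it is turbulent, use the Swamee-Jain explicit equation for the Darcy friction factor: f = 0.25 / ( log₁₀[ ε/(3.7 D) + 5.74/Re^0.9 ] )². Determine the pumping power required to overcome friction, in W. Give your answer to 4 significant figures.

Q = 1.089 m³/h = 1.089/3600 = 0.0003025 m³/s.
Cross-sectional area A = πD²/4 = π(0.1247)²/4 = 0.01221 m²; mean velocity V = Q/A = 0.0003025/0.01221 = 0.02477 m/s.
Reynolds number Re = ρVD/μ = 792.9 · 0.02477 · 0.1247 / 0.0013 = 1884.
Re < 2300 → laminar flow, so f = 64/Re = 64/1884 = 0.03397 (the turbulent correlation is not needed).
Darcy-Weisbach: ΔP = f(L/D)(ρV²/2) = 0.03397·(637.7/0.1247)·(792.9·0.02477²/2) = 0.03397·5114·0.2432 = 42.26 Pa.
Pumping power P = QΔP = 0.0003025·42.26 = 0.012782 W = 0.01278 W.

P ≈ 0.01278 W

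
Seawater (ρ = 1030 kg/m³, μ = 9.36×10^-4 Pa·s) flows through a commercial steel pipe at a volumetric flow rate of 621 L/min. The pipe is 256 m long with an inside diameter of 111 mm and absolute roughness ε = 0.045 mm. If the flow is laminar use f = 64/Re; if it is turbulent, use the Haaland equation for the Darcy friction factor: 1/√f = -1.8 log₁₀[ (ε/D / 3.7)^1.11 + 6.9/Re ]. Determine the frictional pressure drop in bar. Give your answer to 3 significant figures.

Q = 621 L/min = 621/60000 = 0.01035 m³/s.
Cross-sectional area A = πD²/4 = π(0.111)²/4 = 0.009677 m²; mean velocity V = Q/A = 0.01035/0.009677 = 1.07 m/s.
Reynolds number Re = ρVD/μ = 1030 · 1.07 · 0.111 / 0.000936 = 1.306e+05.
Re > 4000 → turbulent. Relative roughness ε/D = 4.5e-05/0.111 = 0.000405. Haaland: 1/√f = -1.8 log₁₀[(0.000405/3.7)^1.11 + 6.9/1.306e+05] = -1.8 log₁₀[4.02e-05 + 5.28e-05] = 7.257, so f = 0.01899.
Darcy-Weisbach: ΔP = f(L/D)(ρV²/2) = 0.01899·(256/0.111)·(1030·1.07²/2) = 0.01899·2306·589.1 = 2.58e+04 Pa.
ΔP = 2.58e+04 Pa = 0.258 bar.

ΔP ≈ 0.258 bar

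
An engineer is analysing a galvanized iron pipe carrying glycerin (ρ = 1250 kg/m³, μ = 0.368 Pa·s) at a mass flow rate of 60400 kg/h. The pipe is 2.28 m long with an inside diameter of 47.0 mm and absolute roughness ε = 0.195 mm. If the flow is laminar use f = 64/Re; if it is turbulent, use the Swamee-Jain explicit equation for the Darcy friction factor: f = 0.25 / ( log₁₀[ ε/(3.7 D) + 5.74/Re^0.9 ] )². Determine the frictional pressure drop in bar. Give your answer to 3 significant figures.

ΔP ≈ 0.940 bar

ṁ = 60400 kg/h = 60400/3600 = 16.78 kg/s.
A = πD²/4 = π(0.047)²/4 = 0.001735 m²; mean velocity V = ṁ/(ρA) = 16.78/(1250 · 0.001735) = 7.736 m/s.
Reynolds number Re = ρVD/μ = 1250 · 7.736 · 0.047 / 0.368 = 1235.
Re < 2300 → laminar flow, so f = 64/Re = 64/1235 = 0.05182 (the turbulent correlation is not needed).
Darcy-Weisbach: ΔP = f(L/D)(ρV²/2) = 0.05182·(2.28/0.047)·(1250·7.736²/2) = 0.05182·48.51·3.741e+04 = 9.403e+04 Pa.
ΔP = 9.403e+04 Pa = 0.940 bar.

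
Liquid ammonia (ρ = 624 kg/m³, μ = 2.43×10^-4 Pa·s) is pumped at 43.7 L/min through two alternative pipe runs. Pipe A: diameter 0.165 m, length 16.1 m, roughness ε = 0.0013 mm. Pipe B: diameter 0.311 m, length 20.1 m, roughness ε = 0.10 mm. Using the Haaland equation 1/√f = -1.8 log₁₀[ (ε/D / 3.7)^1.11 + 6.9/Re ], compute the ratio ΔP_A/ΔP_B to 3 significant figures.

ΔP_A/ΔP_B ≈ 15.9

Pipe A: V = Q/A = 0.0007283/0.02138 = 0.03406 m/s; Re = 1.443e+04; ε/D = 7.88e-06; Haaland → f = 0.028; ΔP_A = f(L/D)(ρV²/2) = 0.989 Pa.
Pipe B: V = Q/A = 0.0007283/0.07596 = 0.009588 m/s; Re = 7657; ε/D = 0.000322; Haaland → f = 0.03361; ΔP_B = f(L/D)(ρV²/2) = 0.0623 Pa.
ΔP_A/ΔP_B = 0.989/0.0623 = 15.9.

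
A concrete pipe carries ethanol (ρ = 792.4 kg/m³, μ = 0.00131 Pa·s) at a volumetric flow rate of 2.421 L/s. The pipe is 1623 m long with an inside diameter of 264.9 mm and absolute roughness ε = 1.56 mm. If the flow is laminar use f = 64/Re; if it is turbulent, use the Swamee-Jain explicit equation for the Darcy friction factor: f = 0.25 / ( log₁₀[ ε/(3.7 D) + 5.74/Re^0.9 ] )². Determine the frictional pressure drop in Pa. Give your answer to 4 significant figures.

Q = 2.421 L/s = 2.421/1000 = 0.002421 m³/s.
Cross-sectional area A = πD²/4 = π(0.2649)²/4 = 0.05511 m²; mean velocity V = Q/A = 0.002421/0.05511 = 0.04393 m/s.
Reynolds number Re = ρVD/μ = 792.4 · 0.04393 · 0.2649 / 0.00131 = 7039.
Re > 4000 → turbulent. Relative roughness ε/D = 0.00156/0.2649 = 0.00589. Swamee-Jain: f = 0.25/(log₁₀[0.00589/3.7 + 5.74/7039^0.9])² = 0.25/(log₁₀[0.00159 + 0.00198])² = 0.25/(-2.447)² = 0.04174.
Darcy-Weisbach: ΔP = f(L/D)(ρV²/2) = 0.04174·(1623/0.2649)·(792.4·0.04393²/2) = 0.04174·6127·0.7645 = 195.5 Pa.

ΔP ≈ 195.5 Pa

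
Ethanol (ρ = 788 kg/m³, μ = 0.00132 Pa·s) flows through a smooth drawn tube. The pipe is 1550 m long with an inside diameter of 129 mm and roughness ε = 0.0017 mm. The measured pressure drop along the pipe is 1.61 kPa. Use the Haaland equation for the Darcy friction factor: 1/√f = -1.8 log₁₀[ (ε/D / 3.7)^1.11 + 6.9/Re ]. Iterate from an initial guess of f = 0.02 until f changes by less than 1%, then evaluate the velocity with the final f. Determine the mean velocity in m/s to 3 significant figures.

Rearranging Darcy-Weisbach: V = √(2·ΔP·D/(f·L·ρ)). With ε/D = 1.7e-06/0.129 = 1.32e-05, iterate starting from f = 0.02:
  f = 0.02 → V = √(2·1610·0.129/(0.02·1550·788)) = 0.1304 m/s; Re = ρVD/μ = 1.004e+04; f → 0.03086
  f = 0.03086 → V = 0.105 m/s; Re = 8084; f → 0.03278
  f = 0.03278 → V = 0.1019 m/s; Re = 7843; f → 0.03307
Converged (Δf/f < 1%). With the final f = 0.03307: V = √(2·1610·0.129/(0.03307·1550·788)) = 0.1014 m/s.

V ≈ 0.101 m/s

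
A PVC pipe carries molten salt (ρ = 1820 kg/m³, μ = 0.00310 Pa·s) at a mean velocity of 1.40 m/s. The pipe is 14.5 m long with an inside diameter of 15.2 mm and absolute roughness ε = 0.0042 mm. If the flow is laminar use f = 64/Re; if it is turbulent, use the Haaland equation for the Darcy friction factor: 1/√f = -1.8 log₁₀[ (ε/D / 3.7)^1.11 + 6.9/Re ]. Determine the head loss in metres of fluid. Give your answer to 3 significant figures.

h_f ≈ 2.81 m

Reynolds number Re = ρVD/μ = 1820 · 1.4 · 0.0152 / 0.0031 = 1.249e+04.
Re > 4000 → turbulent. Relative roughness ε/D = 4.2e-06/0.0152 = 0.000276. Haaland: 1/√f = -1.8 log₁₀[(0.000276/3.7)^1.11 + 6.9/1.249e+04] = -1.8 log₁₀[2.63e-05 + 0.000552] = 5.828, so f = 0.02944.
Darcy-Weisbach: ΔP = f(L/D)(ρV²/2) = 0.02944·(14.5/0.0152)·(1820·1.4²/2) = 0.02944·953.9·1784 = 5.01e+04 Pa.
Head loss h_f = ΔP/(ρg) = 5.01e+04/(1820·9.81) = 2.81 m.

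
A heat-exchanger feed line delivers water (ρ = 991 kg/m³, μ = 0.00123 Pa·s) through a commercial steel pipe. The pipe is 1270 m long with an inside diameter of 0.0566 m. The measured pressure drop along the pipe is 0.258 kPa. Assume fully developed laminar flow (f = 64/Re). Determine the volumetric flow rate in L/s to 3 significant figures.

For laminar flow, f = 64/Re with Re = ρVD/μ, so Darcy-Weisbach reduces to ΔP = 32μLV/D². Solving for V: V = ΔP·D²/(32μL) = 258·(0.0566)²/(32·0.00123·1270) = 0.01653 m/s.
Check: Re = ρVD/μ = 991·0.01653·0.0566/0.00123 = 754 < 2300, so the laminar assumption holds.
Q = V·A = 0.01653·(π/4·0.0566²) = 4.16e-05 m³/s = 0.0416 L/s.

Q ≈ 0.0416 L/s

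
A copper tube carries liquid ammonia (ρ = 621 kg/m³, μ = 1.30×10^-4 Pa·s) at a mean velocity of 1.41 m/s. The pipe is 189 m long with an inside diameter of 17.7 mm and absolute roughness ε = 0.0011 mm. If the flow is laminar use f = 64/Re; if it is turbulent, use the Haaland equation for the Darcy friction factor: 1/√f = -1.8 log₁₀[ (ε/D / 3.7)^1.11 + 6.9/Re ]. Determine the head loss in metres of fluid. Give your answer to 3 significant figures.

h_f ≈ 18.9 m

Reynolds number Re = ρVD/μ = 621 · 1.41 · 0.0177 / 0.00013 = 1.192e+05.
Re > 4000 → turbulent. Relative roughness ε/D = 1.1e-06/0.0177 = 6.21e-05. Haaland: 1/√f = -1.8 log₁₀[(6.21e-05/3.7)^1.11 + 6.9/1.192e+05] = -1.8 log₁₀[5.01e-06 + 5.79e-05] = 7.563, so f = 0.01748.
Darcy-Weisbach: ΔP = f(L/D)(ρV²/2) = 0.01748·(189/0.0177)·(621·1.41²/2) = 0.01748·1.068e+04·617.3 = 1.153e+05 Pa.
Head loss h_f = ΔP/(ρg) = 1.153e+05/(621·9.81) = 18.9 m.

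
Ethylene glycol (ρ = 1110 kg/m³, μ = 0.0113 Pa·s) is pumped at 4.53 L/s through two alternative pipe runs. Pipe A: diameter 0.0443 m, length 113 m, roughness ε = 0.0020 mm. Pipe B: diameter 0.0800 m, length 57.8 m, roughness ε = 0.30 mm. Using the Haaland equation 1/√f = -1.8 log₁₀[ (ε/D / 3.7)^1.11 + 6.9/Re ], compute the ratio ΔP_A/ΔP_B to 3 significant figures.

Pipe A: V = Q/A = 0.00453/0.001541 = 2.939 m/s; Re = 1.279e+04; ε/D = 4.51e-05; Haaland → f = 0.02895; ΔP_A = f(L/D)(ρV²/2) = 3.54e+05 Pa.
Pipe B: V = Q/A = 0.00453/0.005027 = 0.9012 m/s; Re = 7082; ε/D = 0.00375; Haaland → f = 0.0383; ΔP_B = f(L/D)(ρV²/2) = 1.247e+04 Pa.
ΔP_A/ΔP_B = 3.54e+05/1.247e+04 = 28.4.

ΔP_A/ΔP_B ≈ 28.4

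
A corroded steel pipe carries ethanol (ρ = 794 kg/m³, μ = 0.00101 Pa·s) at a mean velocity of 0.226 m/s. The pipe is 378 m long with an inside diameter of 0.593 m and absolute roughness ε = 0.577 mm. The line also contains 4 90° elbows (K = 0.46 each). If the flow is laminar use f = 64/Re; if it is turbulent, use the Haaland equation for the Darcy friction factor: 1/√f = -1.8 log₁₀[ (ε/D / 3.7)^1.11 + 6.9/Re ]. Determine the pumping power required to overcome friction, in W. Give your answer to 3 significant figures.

P ≈ 19.9 W

Reynolds number Re = ρVD/μ = 794 · 0.226 · 0.593 / 0.00101 = 1.054e+05.
Re > 4000 → turbulent. Relative roughness ε/D = 0.000577/0.593 = 0.000973. Haaland: 1/√f = -1.8 log₁₀[(0.000973/3.7)^1.11 + 6.9/1.054e+05] = -1.8 log₁₀[0.000106 + 6.55e-05] = 6.777, so f = 0.02177.
Total minor-loss coefficient ΣK = 4·0.46 = 1.84.
ΔP = [f·L/D + ΣK]·(ρV²/2) = [0.02177·378/0.593 + 1.84]·(794·0.226²/2) = [13.88 + 1.84]·20.28 = 318.7 Pa.
Q = V·A = 0.226·0.2762 = 0.06242 m³/s.
Pumping power P = QΔP = 0.06242·318.7 = 19.89 W = 19.9 W.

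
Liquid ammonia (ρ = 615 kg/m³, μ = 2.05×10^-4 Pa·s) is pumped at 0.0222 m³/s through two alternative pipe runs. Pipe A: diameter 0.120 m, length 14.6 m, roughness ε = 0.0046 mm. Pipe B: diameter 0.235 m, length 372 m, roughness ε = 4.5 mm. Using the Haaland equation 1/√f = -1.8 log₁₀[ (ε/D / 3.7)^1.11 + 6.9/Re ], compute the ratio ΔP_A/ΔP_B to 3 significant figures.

Pipe A: V = Q/A = 0.0222/0.01131 = 1.963 m/s; Re = 7.066e+05; ε/D = 3.83e-05; Haaland → f = 0.01287; ΔP_A = f(L/D)(ρV²/2) = 1856 Pa.
Pipe B: V = Q/A = 0.0222/0.04337 = 0.5118 m/s; Re = 3.608e+05; ε/D = 0.0191; Haaland → f = 0.04804; ΔP_B = f(L/D)(ρV²/2) = 6126 Pa.
ΔP_A/ΔP_B = 1856/6126 = 0.303.

ΔP_A/ΔP_B ≈ 0.303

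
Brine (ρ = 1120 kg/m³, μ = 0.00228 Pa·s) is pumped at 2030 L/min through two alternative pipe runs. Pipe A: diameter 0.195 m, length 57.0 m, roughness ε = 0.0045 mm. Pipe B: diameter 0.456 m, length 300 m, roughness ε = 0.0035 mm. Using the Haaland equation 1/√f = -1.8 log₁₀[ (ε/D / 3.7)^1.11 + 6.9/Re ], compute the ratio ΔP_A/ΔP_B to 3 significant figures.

Pipe A: V = Q/A = 0.03383/0.02986 = 1.133 m/s; Re = 1.085e+05; ε/D = 2.31e-05; Haaland → f = 0.01762; ΔP_A = f(L/D)(ρV²/2) = 3702 Pa.
Pipe B: V = Q/A = 0.03383/0.1633 = 0.2072 m/s; Re = 4.641e+04; ε/D = 7.68e-06; Haaland → f = 0.02108; ΔP_B = f(L/D)(ρV²/2) = 333.3 Pa.
ΔP_A/ΔP_B = 3702/333.3 = 11.1.

ΔP_A/ΔP_B ≈ 11.1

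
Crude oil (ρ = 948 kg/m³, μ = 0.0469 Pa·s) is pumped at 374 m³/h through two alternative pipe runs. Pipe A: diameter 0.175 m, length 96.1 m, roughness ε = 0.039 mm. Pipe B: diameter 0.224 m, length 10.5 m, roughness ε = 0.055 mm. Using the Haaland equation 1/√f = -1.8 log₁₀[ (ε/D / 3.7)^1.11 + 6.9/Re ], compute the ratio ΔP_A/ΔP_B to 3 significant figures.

ΔP_A/ΔP_B ≈ 29.5

Pipe A: V = Q/A = 0.1039/0.02405 = 4.319 m/s; Re = 1.528e+04; ε/D = 0.000223; Haaland → f = 0.0279; ΔP_A = f(L/D)(ρV²/2) = 1.355e+05 Pa.
Pipe B: V = Q/A = 0.1039/0.03941 = 2.636 m/s; Re = 1.194e+04; ε/D = 0.000246; Haaland → f = 0.02975; ΔP_B = f(L/D)(ρV²/2) = 4594 Pa.
ΔP_A/ΔP_B = 1.355e+05/4594 = 29.5.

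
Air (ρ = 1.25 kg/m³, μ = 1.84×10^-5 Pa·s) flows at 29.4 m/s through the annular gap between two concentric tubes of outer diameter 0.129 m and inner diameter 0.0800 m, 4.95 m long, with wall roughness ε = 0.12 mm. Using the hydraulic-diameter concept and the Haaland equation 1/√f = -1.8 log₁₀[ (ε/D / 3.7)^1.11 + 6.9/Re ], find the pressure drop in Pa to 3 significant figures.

ΔP ≈ 1430 Pa

Hydraulic diameter D_h = 4A/P = D_o - D_i = 0.129 - 0.08 = 0.049 m.
Re = ρVD_h/μ = 1.25·29.4·0.049/1.84e-05 = 9.787e+04.
ε/D_h = 0.00012/0.049 = 0.00245; Haaland gives 1/√f = -1.8 log₁₀[0.000296+7.05e-05] = 6.185, so f = 0.02614.
ΔP = f(L/D_h)(ρV²/2) = 0.02614·4.95/0.049·540.2 = 1427 Pa.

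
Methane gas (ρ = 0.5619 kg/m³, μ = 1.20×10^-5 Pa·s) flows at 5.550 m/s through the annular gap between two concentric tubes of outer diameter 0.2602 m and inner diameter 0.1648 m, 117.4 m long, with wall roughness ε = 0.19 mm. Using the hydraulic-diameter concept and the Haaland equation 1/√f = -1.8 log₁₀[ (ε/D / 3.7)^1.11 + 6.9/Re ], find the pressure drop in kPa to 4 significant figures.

Hydraulic diameter D_h = 4A/P = D_o - D_i = 0.2602 - 0.1648 = 0.0954 m.
Re = ρVD_h/μ = 0.5619·5.55·0.0954/1.2e-05 = 2.479e+04.
ε/D_h = 0.00019/0.0954 = 0.00199; Haaland gives 1/√f = -1.8 log₁₀[0.000235+0.000278] = 5.921, so f = 0.02852.
ΔP = f(L/D_h)(ρV²/2) = 0.02852·117.4/0.0954·8.654 = 303.8 Pa.
ΔP = 0.3038 kPa.

ΔP ≈ 0.3038 kPa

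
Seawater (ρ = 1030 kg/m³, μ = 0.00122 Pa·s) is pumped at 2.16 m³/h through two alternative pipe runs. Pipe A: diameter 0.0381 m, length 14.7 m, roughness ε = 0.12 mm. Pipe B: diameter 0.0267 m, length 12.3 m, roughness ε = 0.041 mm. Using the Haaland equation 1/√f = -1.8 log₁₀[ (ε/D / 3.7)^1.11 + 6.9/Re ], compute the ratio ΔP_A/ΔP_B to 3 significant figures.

Pipe A: V = Q/A = 0.0006/0.00114 = 0.5263 m/s; Re = 1.693e+04; ε/D = 0.00315; Haaland → f = 0.03217; ΔP_A = f(L/D)(ρV²/2) = 1770 Pa.
Pipe B: V = Q/A = 0.0006/0.0005599 = 1.072 m/s; Re = 2.416e+04; ε/D = 0.00154; Haaland → f = 0.02774; ΔP_B = f(L/D)(ρV²/2) = 7558 Pa.
ΔP_A/ΔP_B = 1770/7558 = 0.234.

ΔP_A/ΔP_B ≈ 0.234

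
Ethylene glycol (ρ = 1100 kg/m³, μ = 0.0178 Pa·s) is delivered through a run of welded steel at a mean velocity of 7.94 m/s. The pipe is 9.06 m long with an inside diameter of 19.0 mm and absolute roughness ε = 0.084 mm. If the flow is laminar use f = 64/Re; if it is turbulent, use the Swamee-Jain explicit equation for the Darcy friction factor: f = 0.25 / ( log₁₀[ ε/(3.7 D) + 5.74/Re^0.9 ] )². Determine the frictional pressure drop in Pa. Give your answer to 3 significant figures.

ΔP ≈ 629000 Pa

Reynolds number Re = ρVD/μ = 1100 · 7.94 · 0.019 / 0.0178 = 9323.
Re > 4000 → turbulent. Relative roughness ε/D = 8.4e-05/0.019 = 0.00442. Swamee-Jain: f = 0.25/(log₁₀[0.00442/3.7 + 5.74/9323^0.9])² = 0.25/(log₁₀[0.00119 + 0.00154])² = 0.25/(-2.564)² = 0.03804.
Darcy-Weisbach: ΔP = f(L/D)(ρV²/2) = 0.03804·(9.06/0.019)·(1100·7.94²/2) = 0.03804·476.8·3.467e+04 = 6.289e+05 Pa.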